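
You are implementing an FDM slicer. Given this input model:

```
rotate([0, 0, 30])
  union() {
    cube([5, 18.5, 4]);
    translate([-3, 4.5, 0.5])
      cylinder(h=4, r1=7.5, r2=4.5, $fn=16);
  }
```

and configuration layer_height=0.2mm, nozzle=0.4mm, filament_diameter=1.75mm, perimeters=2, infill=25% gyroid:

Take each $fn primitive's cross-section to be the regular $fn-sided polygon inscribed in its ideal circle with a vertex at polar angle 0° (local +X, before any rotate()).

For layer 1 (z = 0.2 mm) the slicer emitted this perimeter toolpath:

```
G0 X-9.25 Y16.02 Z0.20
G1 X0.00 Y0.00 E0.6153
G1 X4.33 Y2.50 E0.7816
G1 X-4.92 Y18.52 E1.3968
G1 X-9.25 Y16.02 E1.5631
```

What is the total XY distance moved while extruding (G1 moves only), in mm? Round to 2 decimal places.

Sum the Euclidean lengths of each G1 segment: total = 47.00 mm.

47.00 mm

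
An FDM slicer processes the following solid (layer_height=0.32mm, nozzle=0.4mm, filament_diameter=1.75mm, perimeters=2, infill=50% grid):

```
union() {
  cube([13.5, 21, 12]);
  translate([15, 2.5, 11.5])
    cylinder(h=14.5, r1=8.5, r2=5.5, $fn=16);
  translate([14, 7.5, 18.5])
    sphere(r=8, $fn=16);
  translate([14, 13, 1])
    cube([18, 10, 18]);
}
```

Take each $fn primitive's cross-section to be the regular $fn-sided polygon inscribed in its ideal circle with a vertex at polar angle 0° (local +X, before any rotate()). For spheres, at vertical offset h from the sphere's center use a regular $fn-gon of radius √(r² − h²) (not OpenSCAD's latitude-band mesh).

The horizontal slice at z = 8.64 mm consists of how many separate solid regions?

2

At z = 8.64 mm: the 13.5×21 cube contributes its full rectangle; the cone at (15, 2.5) does not reach this height (z outside [11.5, 26]); the sphere at (14, 7.5) is absent (|z−center|=9.860 > r=8); the cube at (14, 13) is present — its section is the full 18×10 rectangle; Merging all regions: the 2 present regions are separate (no shared area or edge), so areas and boundary lengths simply add and each stays a separate island — 2 connected regions. The result has 2 disconnected regions.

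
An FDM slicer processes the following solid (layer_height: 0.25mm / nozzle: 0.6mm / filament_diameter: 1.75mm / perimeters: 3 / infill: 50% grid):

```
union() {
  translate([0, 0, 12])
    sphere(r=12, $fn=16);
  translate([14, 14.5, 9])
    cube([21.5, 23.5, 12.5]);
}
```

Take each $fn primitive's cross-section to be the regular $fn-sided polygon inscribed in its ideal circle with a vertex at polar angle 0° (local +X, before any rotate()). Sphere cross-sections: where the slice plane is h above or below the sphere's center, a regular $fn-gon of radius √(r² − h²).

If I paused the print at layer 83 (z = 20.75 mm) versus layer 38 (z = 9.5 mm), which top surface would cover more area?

layer 38 (z = 9.5 mm)

Layer 83 (z = 20.75): the r=12 sphere slices to a regular 16-gon of circumradius 8.212 (√(r²−h²) with h=8.75 from center) (area = (16/2)·8.212²·sin(360°/16) = 206.46 mm²); the cube at (14, 14.5) (footprint 21.5×23.5) is included at this height (area 505.25 mm²); Taking the union: the 2 present regions are separate (no shared area or edge), so areas and boundary lengths simply add and each stays a separate island — area = 711.71 mm². So its area = 711.71 mm². Layer 38 (z = 9.5): the sphere: section is a regular 16-gon, circumradius = √(r²−h²) = √(12²−2.5²) = 11.737 (area = (16/2)·11.737²·sin(360°/16) = 421.72 mm²); the cube at (14, 14.5) (footprint 21.5×23.5) is included at this height (area 505.25 mm²); Combining (union): the 2 present regions are separate (no shared area or edge), so areas and boundary lengths simply add and each stays a separate island — area = 926.97 mm². So its area = 926.97 mm². Layer 38 is larger (926.97 vs 711.71 mm²).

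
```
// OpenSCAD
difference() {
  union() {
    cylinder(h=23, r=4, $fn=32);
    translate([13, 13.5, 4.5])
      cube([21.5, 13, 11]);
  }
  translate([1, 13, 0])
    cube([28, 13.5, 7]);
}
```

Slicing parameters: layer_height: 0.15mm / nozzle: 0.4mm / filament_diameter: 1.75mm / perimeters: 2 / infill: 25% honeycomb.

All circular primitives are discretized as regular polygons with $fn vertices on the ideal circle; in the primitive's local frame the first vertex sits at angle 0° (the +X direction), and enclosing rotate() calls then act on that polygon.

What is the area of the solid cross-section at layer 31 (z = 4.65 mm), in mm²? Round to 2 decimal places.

At z = 4.65 mm: the r=4 cylinder contributes a regular 32-gon of circumradius 4 (area = (32/2)·4.000²·sin(360°/32) = 49.94 mm²); the 21.5×13 cube at (13, 13.5) contributes its full rectangle (area 279.50 mm²); Taking the union: the 2 present regions are separate (no shared area or edge), so areas and boundary lengths simply add and each stays a separate island — area = 329.44 mm²; the 28×13.5 cube at (1, 13) contributes its full rectangle (area 378.00 mm²); After the difference (first − rest): starting from that combined region (329.44 mm²), the 28×13.5 cube at (1, 13) partially overlaps it — only the 208.00 mm² overlap (of its 378.00 mm²) is removed, clipping the outline — area = 121.44 mm². Overall, the cross-section has 2 separate islands. Net area = 121.44 mm².

121.44 mm²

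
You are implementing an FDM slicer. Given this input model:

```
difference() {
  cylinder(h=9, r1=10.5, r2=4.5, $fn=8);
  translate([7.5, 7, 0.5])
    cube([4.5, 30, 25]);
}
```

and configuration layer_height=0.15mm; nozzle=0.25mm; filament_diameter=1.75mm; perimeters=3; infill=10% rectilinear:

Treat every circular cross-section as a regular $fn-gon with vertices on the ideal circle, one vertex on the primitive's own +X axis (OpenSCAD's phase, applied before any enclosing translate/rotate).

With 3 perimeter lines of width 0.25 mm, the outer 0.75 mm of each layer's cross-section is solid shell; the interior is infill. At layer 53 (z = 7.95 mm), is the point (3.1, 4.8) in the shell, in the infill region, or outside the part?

At z = 7.95 mm: the cone (r1=10.5→r2=4.5) has section circumradius 5.200 here — a regular 8-gon; the cube at (7.5, 7) (footprint 4.5×30) is included at this height; After the difference (first − rest): starting from the cone, the 4.5×30 cube at (7.5, 7) misses the remaining region (no effect) — 1 connected region. Overall, the cross-section is a single solid region. The nearest boundary edge runs (0.00, 5.20)→(3.68, 3.68); distance from the point to it = 0.82 mm. The point is not inside any of the regions above, so it lies outside the cross-section (0.82 mm from the nearest boundary).

outside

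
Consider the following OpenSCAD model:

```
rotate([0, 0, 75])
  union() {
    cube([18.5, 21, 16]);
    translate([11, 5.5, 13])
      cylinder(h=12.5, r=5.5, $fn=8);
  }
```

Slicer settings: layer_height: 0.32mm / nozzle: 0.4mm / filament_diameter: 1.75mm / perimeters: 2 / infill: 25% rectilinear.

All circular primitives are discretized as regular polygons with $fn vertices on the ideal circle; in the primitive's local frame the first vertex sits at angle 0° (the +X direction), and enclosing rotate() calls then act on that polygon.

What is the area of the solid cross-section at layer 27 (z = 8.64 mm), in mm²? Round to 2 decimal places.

388.50 mm²

At z = 8.64 mm: the cube (footprint 18.5×21) is included at this height (area 388.50 mm²); the cylinder at (11, 5.5) is absent (z outside [13, 25.5]); Taking the union: only the 18.5×21 cube is present, so the union is just that shape — area = 388.50 mm²; (whole slice rotated 75° about Z — lengths, areas and connectivity unchanged). Overall, the cross-section is a single solid region. Net area = 388.50 mm².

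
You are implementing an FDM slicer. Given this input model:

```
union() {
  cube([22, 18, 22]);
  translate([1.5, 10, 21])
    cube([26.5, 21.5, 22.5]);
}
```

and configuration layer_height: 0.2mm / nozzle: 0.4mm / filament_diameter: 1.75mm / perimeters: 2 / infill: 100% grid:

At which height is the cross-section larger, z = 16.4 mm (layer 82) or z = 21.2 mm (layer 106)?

Layer 82 (z = 16.4): the 22×18 cube contributes its full rectangle (area 396.00 mm²); the cube at (1.5, 10) is not intersected at this z (z outside [21, 43.5]); Taking the union: only the 22×18 cube is present, so the union is just that shape — area = 396.00 mm². So its area = 396.00 mm². Layer 106 (z = 21.2): the cube (footprint 22×18) is included at this height (area 396.00 mm²); the cube at (1.5, 10) is present — its section is the full 26.5×21.5 rectangle (area 569.75 mm²); Merging all regions: the regions partially overlap — summed areas 965.75 mm² minus the doubly-counted overlap 164.00 mm² gives 801.75 mm² — area = 801.75 mm². So its area = 801.75 mm². Layer 106 is larger (801.75 vs 396.00 mm²).

layer 106 (z = 21.2 mm)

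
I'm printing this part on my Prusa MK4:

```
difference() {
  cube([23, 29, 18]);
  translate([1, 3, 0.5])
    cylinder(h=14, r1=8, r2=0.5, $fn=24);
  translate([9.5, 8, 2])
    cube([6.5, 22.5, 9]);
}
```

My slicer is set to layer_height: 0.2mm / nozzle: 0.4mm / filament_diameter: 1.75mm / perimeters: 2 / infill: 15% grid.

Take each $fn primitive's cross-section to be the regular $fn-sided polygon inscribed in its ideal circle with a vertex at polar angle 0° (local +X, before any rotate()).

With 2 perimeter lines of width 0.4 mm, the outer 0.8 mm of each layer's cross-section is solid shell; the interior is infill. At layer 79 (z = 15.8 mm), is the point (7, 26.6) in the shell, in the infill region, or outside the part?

At z = 15.8 mm: the cube (footprint 23×29) is included at this height; the cone at (1, 3) is not intersected at this z (z outside [0.5, 14.5]); the cube at (9.5, 8) does not reach this height (z outside [2, 11]); After the difference (first − rest): none of the subtracted shapes is present at this height, so the 23×29 cube is unchanged — 1 connected region. Overall, the cross-section is a single solid region. The nearest boundary edge runs (23.00, 29.00)→(0.00, 29.00); distance from the point to it = 2.40 mm. The point is inside the cross-section and 2.40 mm from the nearest boundary — more than the 0.8 mm shell width (2 × 0.4), so it's in the infill interior.

infill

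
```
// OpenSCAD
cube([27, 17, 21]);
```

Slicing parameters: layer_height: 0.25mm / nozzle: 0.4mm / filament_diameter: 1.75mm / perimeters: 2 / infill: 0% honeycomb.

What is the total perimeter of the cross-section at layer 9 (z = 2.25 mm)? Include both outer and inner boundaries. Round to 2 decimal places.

88.00 mm

At z = 2.25 mm: the cube is present — its section is the full 27×17 rectangle (perimeter 88.00 mm). Overall, the cross-section is a single solid region. Total boundary length (outer) = 88.00 mm.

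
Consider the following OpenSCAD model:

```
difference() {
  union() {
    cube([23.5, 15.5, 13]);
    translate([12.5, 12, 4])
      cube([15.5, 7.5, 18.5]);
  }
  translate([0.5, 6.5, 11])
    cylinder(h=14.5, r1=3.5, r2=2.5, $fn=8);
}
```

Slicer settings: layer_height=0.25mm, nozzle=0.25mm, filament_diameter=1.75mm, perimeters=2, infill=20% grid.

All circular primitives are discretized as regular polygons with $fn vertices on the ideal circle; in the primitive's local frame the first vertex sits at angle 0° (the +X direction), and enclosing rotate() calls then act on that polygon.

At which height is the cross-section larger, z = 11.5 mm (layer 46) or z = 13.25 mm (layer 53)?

Layer 46 (z = 11.5): the cube (footprint 23.5×15.5) is included at this height (area 364.25 mm²); the 15.5×7.5 cube at (12.5, 12) contributes its full rectangle (area 116.25 mm²); Merging all regions: the regions partially overlap — summed areas 480.50 mm² minus the doubly-counted overlap 38.50 mm² gives 442.00 mm² — area = 442.00 mm²; the cone at (0.5, 6.5): at t=0.034 of its height the radius interpolates to r₁+(r₂−r₁)t = 3.466, giving a regular 8-gon of that circumradius (area = (8/2)·3.466²·sin(360°/8) = 33.97 mm²); Subtracting the remaining from the first: starting from that combined region (442.00 mm²), the cone at (0.5, 6.5) partially overlaps it — only the 20.35 mm² overlap (of its 33.97 mm²) is removed, clipping the outline — area = 421.65 mm². So its area = 421.65 mm². Layer 53 (z = 13.25): the cube is not intersected at this z (z outside [0, 13]); the 15.5×7.5 cube at (12.5, 12) contributes its full rectangle (area 116.25 mm²); Taking the union: only the 15.5×7.5 cube at (12.5, 12) is present, so the union is just that shape — area = 116.25 mm²; the cone at (0.5, 6.5) (r1=3.5→r2=2.5) has section circumradius 3.345 here — a regular 8-gon (area = (8/2)·3.345²·sin(360°/8) = 31.64 mm²); Subtracting the remaining from the first: starting from the result so far (116.25 mm²), the cone at (0.5, 6.5) misses the remaining region (no effect) — area = 116.25 mm². So its area = 116.25 mm². Layer 46 is larger (421.65 vs 116.25 mm²).

layer 46 (z = 11.5 mm)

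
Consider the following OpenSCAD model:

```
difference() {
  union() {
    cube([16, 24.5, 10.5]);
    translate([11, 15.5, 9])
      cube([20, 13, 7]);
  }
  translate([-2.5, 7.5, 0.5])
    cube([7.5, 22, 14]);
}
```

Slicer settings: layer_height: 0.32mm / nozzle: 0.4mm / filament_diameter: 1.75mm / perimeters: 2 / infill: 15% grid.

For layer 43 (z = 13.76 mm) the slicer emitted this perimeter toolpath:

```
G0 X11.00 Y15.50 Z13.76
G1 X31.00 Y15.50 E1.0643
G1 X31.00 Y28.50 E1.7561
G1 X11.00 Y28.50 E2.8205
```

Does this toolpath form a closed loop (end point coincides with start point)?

Start point (G0): (11.00, 15.50). End point (last G1): the path does not return to the start — open.

no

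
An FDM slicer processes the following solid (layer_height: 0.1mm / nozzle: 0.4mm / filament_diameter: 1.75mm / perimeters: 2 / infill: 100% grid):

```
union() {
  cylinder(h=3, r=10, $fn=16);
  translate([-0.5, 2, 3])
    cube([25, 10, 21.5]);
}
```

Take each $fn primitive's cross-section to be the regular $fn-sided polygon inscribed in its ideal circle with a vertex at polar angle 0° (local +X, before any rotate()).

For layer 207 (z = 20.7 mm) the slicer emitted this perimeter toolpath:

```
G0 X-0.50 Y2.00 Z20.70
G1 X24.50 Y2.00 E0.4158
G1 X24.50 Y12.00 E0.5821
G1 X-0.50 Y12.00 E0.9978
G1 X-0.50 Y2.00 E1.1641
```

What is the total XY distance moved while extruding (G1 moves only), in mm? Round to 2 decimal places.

70.00 mm

Sum the Euclidean lengths of each G1 segment: total = 70.00 mm.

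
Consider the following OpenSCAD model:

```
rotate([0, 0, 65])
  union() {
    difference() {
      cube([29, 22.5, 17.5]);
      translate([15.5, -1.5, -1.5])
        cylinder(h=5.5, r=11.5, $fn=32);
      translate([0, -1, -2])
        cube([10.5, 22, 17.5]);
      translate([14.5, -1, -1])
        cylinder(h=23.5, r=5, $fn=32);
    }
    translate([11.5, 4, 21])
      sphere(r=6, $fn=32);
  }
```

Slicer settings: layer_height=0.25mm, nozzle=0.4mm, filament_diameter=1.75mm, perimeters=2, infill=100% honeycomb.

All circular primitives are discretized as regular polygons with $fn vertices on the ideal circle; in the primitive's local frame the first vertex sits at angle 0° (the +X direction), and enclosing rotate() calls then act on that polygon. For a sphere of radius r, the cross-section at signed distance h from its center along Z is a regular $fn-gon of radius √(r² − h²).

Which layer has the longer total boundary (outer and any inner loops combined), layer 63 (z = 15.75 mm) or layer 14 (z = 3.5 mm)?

layer 63 (z = 15.75 mm)

Layer 63 (z = 15.75): the cube (footprint 29×22.5) is included at this height (perimeter 103.00 mm); the cylinder at (15.5, -1.5) is not intersected at this z (z outside [-1.5, 4]); the cube at (0, -1) does not reach this height (z outside [-2, 15.5]); the r=5 cylinder at (14.5, -1) contributes a regular 32-gon of circumradius 5 (perimeter = 2·32·5.000·sin(180°/32) = 31.37 mm); Taking the first minus the rest: starting from the 29×22.5 cube, the r=5 cylinder at (14.5, -1) partially overlaps it — only the 29.12 mm² overlap (of its 78.04 mm²) is removed, clipping the outline — boundary = 106.88 mm; the r=6 sphere at (11.5, 4) contributes a regular 32-gon of circumradius √(6²−5.25²) = 2.905 (perimeter = 2·32·2.905·sin(180°/32) = 18.22 mm); Combining (union): the regions partially overlap (shared area 19.27 mm²), so the edge portions inside another operand are dropped and the merged outline is re-measured after clipping — boundary = 107.63 mm; (whole slice rotated 65° about Z — lengths, areas and connectivity unchanged). So its perimeter = 107.63 mm. Layer 14 (z = 3.5): the cube is present — its section is the full 29×22.5 rectangle (perimeter 103.00 mm); the r=11.5 cylinder at (15.5, -1.5) contributes a regular 32-gon of circumradius 11.5 (perimeter = 2·32·11.500·sin(180°/32) = 72.14 mm); the cube at (0, -1) (footprint 10.5×22) is included at this height (perimeter 65.00 mm); the r=5 cylinder at (14.5, -1) contributes a regular 32-gon of circumradius 5 (perimeter = 2·32·5.000·sin(180°/32) = 31.37 mm); Taking the first minus the rest: starting from the 29×22.5 cube, the r=11.5 cylinder at (15.5, -1.5) partially overlaps it — only the 172.13 mm² overlap (of its 412.81 mm²) is removed, clipping the outline; the 10.5×22 cube at (0, -1) partially overlaps it — only the 182.39 mm² overlap (of its 231.00 mm²) is removed, clipping the outline; the r=5 cylinder at (14.5, -1) misses the remaining region (no effect) — boundary = 99.56 mm; the sphere at (11.5, 4) is absent (|z−center|=17.500 > r=6); Taking the union: only the result so far is present, so the union is just that shape — boundary = 99.56 mm; (whole slice rotated 65° about Z — lengths, areas and connectivity unchanged). So its perimeter = 99.56 mm. Layer 63 is larger (107.63 vs 99.56 mm).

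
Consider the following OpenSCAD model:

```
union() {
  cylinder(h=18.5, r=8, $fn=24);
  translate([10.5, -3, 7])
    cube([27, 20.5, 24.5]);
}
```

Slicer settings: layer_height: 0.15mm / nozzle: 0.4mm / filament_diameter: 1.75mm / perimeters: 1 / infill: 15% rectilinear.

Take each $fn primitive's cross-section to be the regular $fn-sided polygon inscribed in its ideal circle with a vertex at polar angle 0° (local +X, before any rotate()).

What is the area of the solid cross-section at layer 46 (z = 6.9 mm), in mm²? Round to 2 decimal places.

At z = 6.9 mm: the cylinder: section is a regular 24-gon, circumradius r=8 (area = (24/2)·8.000²·sin(360°/24) = 198.77 mm²); the cube at (10.5, -3) is not intersected at this z (z outside [7, 31.5]); Merging all regions: only the r=8 cylinder is present, so the union is just that shape — area = 198.77 mm². Overall, the cross-section is a single solid region. Net area = 198.77 mm².

198.77 mm²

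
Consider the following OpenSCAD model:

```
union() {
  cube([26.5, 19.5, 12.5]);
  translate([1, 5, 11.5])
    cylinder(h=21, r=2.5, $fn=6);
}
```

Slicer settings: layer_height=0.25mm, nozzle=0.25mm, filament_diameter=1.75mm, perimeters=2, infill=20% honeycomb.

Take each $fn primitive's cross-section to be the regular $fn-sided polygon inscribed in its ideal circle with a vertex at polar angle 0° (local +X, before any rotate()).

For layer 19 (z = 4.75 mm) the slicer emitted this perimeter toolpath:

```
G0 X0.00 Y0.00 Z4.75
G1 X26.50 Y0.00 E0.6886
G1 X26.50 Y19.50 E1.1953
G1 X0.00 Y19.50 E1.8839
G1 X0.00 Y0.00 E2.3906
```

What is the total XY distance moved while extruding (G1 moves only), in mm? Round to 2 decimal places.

92.00 mm

Sum the Euclidean lengths of each G1 segment: total = 92.00 mm.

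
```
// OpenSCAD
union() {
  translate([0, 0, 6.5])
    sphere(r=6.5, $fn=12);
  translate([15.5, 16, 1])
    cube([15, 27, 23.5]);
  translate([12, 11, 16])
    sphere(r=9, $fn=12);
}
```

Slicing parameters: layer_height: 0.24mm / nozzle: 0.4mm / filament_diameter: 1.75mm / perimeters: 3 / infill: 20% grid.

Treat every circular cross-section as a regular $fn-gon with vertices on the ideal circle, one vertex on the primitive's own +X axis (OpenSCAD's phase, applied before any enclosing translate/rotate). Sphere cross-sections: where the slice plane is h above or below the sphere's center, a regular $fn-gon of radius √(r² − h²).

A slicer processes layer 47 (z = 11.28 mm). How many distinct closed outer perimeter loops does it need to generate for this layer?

At z = 11.28 mm: the r=6.5 sphere contributes a regular 12-gon of circumradius √(6.5²−4.78²) = 4.405; the cube at (15.5, 16) (footprint 15×27) is included at this height; the sphere at (12, 11): section is a regular 12-gon, circumradius = √(r²−h²) = √(9²−4.72²) = 7.663; Merging all regions: the regions partially overlap (shared area 1.90 mm²), so overlapping operands fuse into one piece — 2 connected regions. The result has 2 disconnected regions.

2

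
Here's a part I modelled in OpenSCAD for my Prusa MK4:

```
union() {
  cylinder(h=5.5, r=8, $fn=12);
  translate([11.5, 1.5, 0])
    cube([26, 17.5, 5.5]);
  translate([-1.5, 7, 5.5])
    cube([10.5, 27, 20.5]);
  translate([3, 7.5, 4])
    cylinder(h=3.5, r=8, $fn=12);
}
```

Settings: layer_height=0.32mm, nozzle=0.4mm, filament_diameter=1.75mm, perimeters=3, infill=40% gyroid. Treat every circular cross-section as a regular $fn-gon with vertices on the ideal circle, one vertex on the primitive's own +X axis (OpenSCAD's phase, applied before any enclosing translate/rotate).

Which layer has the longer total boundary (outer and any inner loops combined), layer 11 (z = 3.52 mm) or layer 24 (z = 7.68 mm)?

layer 11 (z = 3.52 mm)

Layer 11 (z = 3.52): the r=8 cylinder gives a regular 12-gon of circumradius 8 (constant along its height) (perimeter = 2·12·8.000·sin(180°/12) = 49.69 mm); the cube at (11.5, 1.5) is present — its section is the full 26×17.5 rectangle (perimeter 87.00 mm); the cube at (-1.5, 7) does not reach this height (z outside [5.5, 26]); the cylinder at (3, 7.5) is not intersected at this z (z outside [4, 7.5]); Combining (union): the 2 present regions are separate (no shared area or edge), so areas and boundary lengths simply add and each stays a separate island — boundary = 136.69 mm. So its perimeter = 136.69 mm. Layer 24 (z = 7.68): the cylinder does not reach this height (z outside [0, 5.5]); the cube at (11.5, 1.5) is not intersected at this z (z outside [0, 5.5]); the 10.5×27 cube at (-1.5, 7) contributes its full rectangle (perimeter 75.00 mm); the cylinder at (3, 7.5) does not reach this height (z outside [4, 7.5]); Merging all regions: only the 10.5×27 cube at (-1.5, 7) is present, so the union is just that shape — boundary = 75.00 mm. So its perimeter = 75.00 mm. Layer 11 is larger (136.69 vs 75.00 mm).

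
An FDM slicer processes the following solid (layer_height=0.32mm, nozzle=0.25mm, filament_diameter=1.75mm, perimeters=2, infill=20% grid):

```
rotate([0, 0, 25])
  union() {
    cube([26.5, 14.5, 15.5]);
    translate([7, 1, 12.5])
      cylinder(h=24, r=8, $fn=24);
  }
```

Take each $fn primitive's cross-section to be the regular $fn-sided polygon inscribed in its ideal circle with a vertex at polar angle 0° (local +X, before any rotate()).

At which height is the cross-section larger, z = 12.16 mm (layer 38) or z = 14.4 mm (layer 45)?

Layer 38 (z = 12.16): the cube (footprint 26.5×14.5) is included at this height (area 384.25 mm²); the cylinder at (7, 1) is not intersected at this z (z outside [12.5, 36.5]); Combining (union): only the 26.5×14.5 cube is present, so the union is just that shape — area = 384.25 mm²; (rotated 25° about Z; rotation is an isometry so areas/perimeters/island counts are preserved). So its area = 384.25 mm². Layer 45 (z = 14.4): the cube is present — its section is the full 26.5×14.5 rectangle (area 384.25 mm²); the r=8 cylinder at (7, 1) gives a regular 24-gon of circumradius 8 (constant along its height) (area = (24/2)·8.000²·sin(360°/24) = 198.77 mm²); Combining (union): the regions partially overlap — summed areas 583.02 mm² minus the doubly-counted overlap 111.89 mm² gives 471.13 mm² — area = 471.13 mm²; (whole slice rotated 25° about Z — lengths, areas and connectivity unchanged). So its area = 471.13 mm². Layer 45 is larger (471.13 vs 384.25 mm²).

layer 45 (z = 14.4 mm)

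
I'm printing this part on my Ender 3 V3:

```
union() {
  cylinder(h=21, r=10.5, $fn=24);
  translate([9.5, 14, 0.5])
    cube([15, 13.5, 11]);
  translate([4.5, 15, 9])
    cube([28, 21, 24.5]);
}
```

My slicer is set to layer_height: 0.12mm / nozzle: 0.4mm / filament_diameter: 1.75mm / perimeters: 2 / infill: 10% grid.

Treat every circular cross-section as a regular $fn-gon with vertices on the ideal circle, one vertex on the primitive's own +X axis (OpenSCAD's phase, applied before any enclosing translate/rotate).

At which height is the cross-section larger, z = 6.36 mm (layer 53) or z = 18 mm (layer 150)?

layer 150 (z = 18 mm)

Layer 53 (z = 6.36): the r=10.5 cylinder gives a regular 24-gon of circumradius 10.5 (constant along its height) (area = (24/2)·10.500²·sin(360°/24) = 342.42 mm²); the 15×13.5 cube at (9.5, 14) contributes its full rectangle (area 202.50 mm²); the cube at (4.5, 15) does not reach this height (z outside [9, 33.5]); Combining (union): the 2 present regions are separate (no shared area or edge), so areas and boundary lengths simply add and each stays a separate island — area = 544.92 mm². So its area = 544.92 mm². Layer 150 (z = 18): the r=10.5 cylinder contributes a regular 24-gon of circumradius 10.5 (area = (24/2)·10.500²·sin(360°/24) = 342.42 mm²); the cube at (9.5, 14) is absent (z outside [0.5, 11.5]); the 28×21 cube at (4.5, 15) contributes its full rectangle (area 588.00 mm²); Taking the union: the 2 present regions are separate (no shared area or edge), so areas and boundary lengths simply add and each stays a separate island — area = 930.42 mm². So its area = 930.42 mm². Layer 150 is larger (930.42 vs 544.92 mm²).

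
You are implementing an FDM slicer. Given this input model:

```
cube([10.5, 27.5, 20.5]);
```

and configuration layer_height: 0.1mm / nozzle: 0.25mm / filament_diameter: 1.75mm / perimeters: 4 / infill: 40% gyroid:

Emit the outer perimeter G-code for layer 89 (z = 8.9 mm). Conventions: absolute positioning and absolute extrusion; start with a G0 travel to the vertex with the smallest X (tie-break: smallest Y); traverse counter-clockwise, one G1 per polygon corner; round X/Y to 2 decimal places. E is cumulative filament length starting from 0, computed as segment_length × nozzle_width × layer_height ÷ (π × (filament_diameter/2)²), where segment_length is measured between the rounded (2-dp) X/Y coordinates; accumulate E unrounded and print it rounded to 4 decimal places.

G0 X0.00 Y0.00 Z8.90
G1 X10.50 Y0.00 E0.1091
G1 X10.50 Y27.50 E0.3950
G1 X0.00 Y27.50 E0.5041
G1 X0.00 Y0.00 E0.7899

At z = 8.9 mm: the 10.5×27.5 cube contributes its full rectangle. The outline is a single polygon with 4 vertices. Extrusion per mm of travel: 0.25 × 0.1 / (π × 0.875²) = 0.010394. Accumulating E over each segment gives final E = 0.7899.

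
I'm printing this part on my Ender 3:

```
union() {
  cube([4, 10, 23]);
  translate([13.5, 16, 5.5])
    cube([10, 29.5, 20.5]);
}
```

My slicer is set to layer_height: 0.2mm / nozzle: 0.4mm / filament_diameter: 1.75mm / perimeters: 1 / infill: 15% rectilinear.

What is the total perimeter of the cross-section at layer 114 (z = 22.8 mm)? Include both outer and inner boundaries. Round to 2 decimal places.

107.00 mm

At z = 22.8 mm: the cube (footprint 4×10) is included at this height (perimeter 28.00 mm); the cube at (13.5, 16) (footprint 10×29.5) is included at this height (perimeter 79.00 mm); Merging all regions: the 2 present regions are separate (no shared area or edge), so areas and boundary lengths simply add and each stays a separate island — boundary = 107.00 mm. Overall, the cross-section has 2 separate islands. Total boundary length (outer) = 107.00 mm.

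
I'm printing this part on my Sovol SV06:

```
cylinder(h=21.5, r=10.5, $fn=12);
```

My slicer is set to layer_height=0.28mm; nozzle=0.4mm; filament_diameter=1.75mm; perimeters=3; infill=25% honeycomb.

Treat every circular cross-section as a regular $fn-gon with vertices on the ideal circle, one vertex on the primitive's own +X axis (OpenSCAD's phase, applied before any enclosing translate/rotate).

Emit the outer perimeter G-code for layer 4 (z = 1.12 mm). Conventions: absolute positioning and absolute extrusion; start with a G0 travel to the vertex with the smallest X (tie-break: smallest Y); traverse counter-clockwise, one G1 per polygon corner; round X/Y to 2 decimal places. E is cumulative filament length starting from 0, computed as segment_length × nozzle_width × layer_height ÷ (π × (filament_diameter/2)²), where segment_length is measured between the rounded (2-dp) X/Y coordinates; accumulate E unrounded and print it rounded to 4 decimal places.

G0 X-10.50 Y0.00 Z1.12
G1 X-9.09 Y-5.25 E0.2531
G1 X-5.25 Y-9.09 E0.5060
G1 X0.00 Y-10.50 E0.7591
G1 X5.25 Y-9.09 E1.0122
G1 X9.09 Y-5.25 E1.2651
G1 X10.50 Y0.00 E1.5182
G1 X9.09 Y5.25 E1.7714
G1 X5.25 Y9.09 E2.0242
G1 X0.00 Y10.50 E2.2774
G1 X-5.25 Y9.09 E2.5305
G1 X-9.09 Y5.25 E2.7834
G1 X-10.50 Y0.00 E3.0365

At z = 1.12 mm: the r=10.5 cylinder gives a regular 12-gon of circumradius 10.5 (constant along its height). The outline is a single polygon with 12 vertices. Extrusion per mm of travel: 0.4 × 0.28 / (π × 0.875²) = 0.046564. Accumulating E over each segment gives final E = 3.0365.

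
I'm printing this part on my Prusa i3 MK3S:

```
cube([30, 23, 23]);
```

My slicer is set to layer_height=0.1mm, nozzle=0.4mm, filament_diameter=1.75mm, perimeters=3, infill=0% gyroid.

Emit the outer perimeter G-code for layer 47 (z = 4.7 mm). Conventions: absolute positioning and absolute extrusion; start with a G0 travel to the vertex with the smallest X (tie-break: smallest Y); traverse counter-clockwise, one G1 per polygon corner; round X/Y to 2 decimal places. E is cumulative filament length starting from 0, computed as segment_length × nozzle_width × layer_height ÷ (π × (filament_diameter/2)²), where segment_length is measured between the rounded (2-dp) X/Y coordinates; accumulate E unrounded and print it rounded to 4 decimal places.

G0 X0.00 Y0.00 Z4.70
G1 X30.00 Y0.00 E0.4989
G1 X30.00 Y23.00 E0.8814
G1 X0.00 Y23.00 E1.3803
G1 X0.00 Y0.00 E1.7628

At z = 4.7 mm: the cube (footprint 30×23) is included at this height. The outline is a single polygon with 4 vertices. Extrusion per mm of travel: 0.4 × 0.1 / (π × 0.875²) = 0.016630. Accumulating E over each segment gives final E = 1.7628.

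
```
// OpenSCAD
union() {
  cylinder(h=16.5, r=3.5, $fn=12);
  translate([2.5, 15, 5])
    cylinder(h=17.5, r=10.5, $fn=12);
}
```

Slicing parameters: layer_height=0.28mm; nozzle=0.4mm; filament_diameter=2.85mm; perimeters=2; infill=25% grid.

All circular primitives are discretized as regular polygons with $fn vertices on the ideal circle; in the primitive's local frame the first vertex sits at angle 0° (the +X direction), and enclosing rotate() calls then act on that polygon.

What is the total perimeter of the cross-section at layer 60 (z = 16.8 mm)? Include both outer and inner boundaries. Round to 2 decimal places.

65.22 mm

At z = 16.8 mm: the cylinder is not intersected at this z (z outside [0, 16.5]); the r=10.5 cylinder at (2.5, 15) gives a regular 12-gon of circumradius 10.5 (constant along its height) (perimeter = 2·12·10.500·sin(180°/12) = 65.22 mm); Taking the union: only the r=10.5 cylinder at (2.5, 15) is present, so the union is just that shape — boundary = 65.22 mm. Overall, the cross-section is a single solid region. Total boundary length (outer) = 65.22 mm.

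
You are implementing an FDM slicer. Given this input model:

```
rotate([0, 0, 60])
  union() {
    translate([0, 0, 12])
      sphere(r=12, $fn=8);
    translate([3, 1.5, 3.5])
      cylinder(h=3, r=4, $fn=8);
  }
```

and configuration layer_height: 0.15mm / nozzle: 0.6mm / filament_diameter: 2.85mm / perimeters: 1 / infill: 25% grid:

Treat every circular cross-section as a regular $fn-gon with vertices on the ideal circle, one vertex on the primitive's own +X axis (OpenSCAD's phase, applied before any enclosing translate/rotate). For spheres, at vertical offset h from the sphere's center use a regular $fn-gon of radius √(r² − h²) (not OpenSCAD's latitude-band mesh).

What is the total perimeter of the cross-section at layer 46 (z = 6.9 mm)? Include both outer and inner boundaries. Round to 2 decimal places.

At z = 6.9 mm: the r=12 sphere contributes a regular 8-gon of circumradius √(12²−5.1²) = 10.862 (perimeter = 2·8·10.862·sin(180°/8) = 66.51 mm); the cylinder at (3, 1.5) is absent (z outside [3.5, 6.5]); Taking the union: only the r=12 sphere is present, so the union is just that shape — boundary = 66.51 mm; (rotated 60° about Z; rotation is an isometry so areas/perimeters/island counts are preserved). Overall, the cross-section is a single solid region. Total boundary length (outer) = 66.51 mm.

66.51 mm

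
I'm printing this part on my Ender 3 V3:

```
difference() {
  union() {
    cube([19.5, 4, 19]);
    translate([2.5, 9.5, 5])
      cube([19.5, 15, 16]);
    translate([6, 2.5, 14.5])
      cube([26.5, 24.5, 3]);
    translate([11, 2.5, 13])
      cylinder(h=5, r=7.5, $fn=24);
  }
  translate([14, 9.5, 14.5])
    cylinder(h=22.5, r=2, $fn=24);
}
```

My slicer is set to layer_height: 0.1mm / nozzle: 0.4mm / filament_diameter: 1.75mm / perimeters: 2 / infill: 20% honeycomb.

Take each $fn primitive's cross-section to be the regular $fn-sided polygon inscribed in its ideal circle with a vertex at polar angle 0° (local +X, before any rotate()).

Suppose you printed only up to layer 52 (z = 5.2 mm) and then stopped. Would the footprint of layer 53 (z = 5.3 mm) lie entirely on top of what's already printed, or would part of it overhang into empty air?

entirely on top

Compare the two slices. At z = 5.2: the cube is present — its section is the full 19.5×4 rectangle (area 78.00 mm²); the cube at (2.5, 9.5) is present — its section is the full 19.5×15 rectangle (area 292.50 mm²); the cube at (6, 2.5) is absent (z outside [14.5, 17.5]); the cylinder at (11, 2.5) does not reach this height (z outside [13, 18]); Merging all regions: the 2 present regions are separate (no shared area or edge), so areas and boundary lengths simply add and each stays a separate island — area = 370.50 mm²; the cylinder at (14, 9.5) is absent (z outside [14.5, 37]); Subtracting the remaining from the first: none of the subtracted shapes is present at this height, so that combined region is unchanged — area = 370.50 mm². At z = 5.3: the 19.5×4 cube contributes its full rectangle (area 78.00 mm²); the cube at (2.5, 9.5) (footprint 19.5×15) is included at this height (area 292.50 mm²); the cube at (6, 2.5) is absent (z outside [14.5, 17.5]); the cylinder at (11, 2.5) does not reach this height (z outside [13, 18]); Combining (union): the 2 present regions are separate (no shared area or edge), so areas and boundary lengths simply add and each stays a separate island — area = 370.50 mm²; the cylinder at (14, 9.5) is not intersected at this z (z outside [14.5, 37]); Taking the first minus the rest: none of the subtracted shapes is present at this height, so that combined region is unchanged — area = 370.50 mm². Checking containment: the cross-section at z = 5.3 is a subset of the cross-section at z = 5.2.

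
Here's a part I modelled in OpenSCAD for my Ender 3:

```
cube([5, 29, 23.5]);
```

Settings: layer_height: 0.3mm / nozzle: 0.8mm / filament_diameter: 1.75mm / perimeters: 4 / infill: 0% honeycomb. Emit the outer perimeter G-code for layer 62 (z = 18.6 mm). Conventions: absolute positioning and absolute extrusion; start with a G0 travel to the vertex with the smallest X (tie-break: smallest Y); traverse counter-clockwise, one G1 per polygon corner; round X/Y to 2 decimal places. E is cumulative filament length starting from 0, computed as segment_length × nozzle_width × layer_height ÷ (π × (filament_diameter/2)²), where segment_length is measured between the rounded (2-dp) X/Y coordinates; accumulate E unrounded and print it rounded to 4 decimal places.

G0 X0.00 Y0.00 Z18.60
G1 X5.00 Y0.00 E0.4989
G1 X5.00 Y29.00 E3.3925
G1 X0.00 Y29.00 E3.8914
G1 X0.00 Y0.00 E6.7851

At z = 18.6 mm: the cube (footprint 5×29) is included at this height. The outline is a single polygon with 4 vertices. Extrusion per mm of travel: 0.8 × 0.3 / (π × 0.875²) = 0.099780. Accumulating E over each segment gives final E = 6.7851.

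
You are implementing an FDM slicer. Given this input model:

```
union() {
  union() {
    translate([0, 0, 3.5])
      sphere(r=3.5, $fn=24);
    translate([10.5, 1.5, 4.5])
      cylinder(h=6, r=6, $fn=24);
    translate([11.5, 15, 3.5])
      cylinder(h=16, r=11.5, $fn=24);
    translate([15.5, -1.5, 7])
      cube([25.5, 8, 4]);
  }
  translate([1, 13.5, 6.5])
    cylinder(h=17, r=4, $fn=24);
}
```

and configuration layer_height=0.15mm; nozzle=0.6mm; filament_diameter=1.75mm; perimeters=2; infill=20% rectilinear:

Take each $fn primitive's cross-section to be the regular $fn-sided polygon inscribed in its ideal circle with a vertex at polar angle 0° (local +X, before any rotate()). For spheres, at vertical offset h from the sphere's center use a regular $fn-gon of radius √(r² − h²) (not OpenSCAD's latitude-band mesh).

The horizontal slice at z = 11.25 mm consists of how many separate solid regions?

1

At z = 11.25 mm: the sphere is absent (|z−center|=7.750 > r=3.5); the cylinder at (10.5, 1.5) is absent (z outside [4.5, 10.5]); the r=11.5 cylinder at (11.5, 15) contributes a regular 24-gon of circumradius 11.5; the cube at (15.5, -1.5) is not intersected at this z (z outside [7, 11]); Taking the union: only the r=11.5 cylinder at (11.5, 15) is present, so the union is just that shape — 1 connected region; the cylinder at (1, 13.5): section is a regular 24-gon, circumradius r=4; Taking the union: the regions partially overlap (shared area 29.53 mm²), so overlapping operands fuse into one piece — 1 connected region. The result has 1 disconnected region.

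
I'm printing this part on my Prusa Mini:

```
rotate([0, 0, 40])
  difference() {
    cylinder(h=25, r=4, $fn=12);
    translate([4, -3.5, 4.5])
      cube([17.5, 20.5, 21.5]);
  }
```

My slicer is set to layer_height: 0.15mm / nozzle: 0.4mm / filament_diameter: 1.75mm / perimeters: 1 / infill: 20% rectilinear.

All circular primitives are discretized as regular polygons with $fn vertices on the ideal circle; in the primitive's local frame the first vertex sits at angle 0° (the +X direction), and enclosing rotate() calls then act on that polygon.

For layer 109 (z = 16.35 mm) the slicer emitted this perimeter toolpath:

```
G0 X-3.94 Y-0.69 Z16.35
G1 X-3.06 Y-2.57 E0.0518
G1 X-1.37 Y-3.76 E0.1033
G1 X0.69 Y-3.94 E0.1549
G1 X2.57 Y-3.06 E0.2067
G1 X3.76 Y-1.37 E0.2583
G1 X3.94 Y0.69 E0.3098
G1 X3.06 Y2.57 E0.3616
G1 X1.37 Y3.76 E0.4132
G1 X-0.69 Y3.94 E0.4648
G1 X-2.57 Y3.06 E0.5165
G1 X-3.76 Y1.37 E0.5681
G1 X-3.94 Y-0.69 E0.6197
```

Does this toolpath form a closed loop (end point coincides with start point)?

Start point (G0): (-3.94, -0.69). End point (last G1): the path returns to the start — closed.

yes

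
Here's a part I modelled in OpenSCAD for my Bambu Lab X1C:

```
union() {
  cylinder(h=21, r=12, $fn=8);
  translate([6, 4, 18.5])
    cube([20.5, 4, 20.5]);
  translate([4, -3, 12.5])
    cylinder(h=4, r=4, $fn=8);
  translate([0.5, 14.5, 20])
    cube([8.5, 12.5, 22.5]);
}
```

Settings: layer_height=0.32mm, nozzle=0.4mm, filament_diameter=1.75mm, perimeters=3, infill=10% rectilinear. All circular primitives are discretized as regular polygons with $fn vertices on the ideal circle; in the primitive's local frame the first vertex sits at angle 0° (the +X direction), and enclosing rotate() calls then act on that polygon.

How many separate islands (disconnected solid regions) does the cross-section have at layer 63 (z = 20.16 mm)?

2

At z = 20.16 mm: the r=12 cylinder gives a regular 8-gon of circumradius 12 (constant along its height); the cube at (6, 4) (footprint 20.5×4) is included at this height; the cylinder at (4, -3) is absent (z outside [12.5, 16.5]); the 8.5×12.5 cube at (0.5, 14.5) contributes its full rectangle; Merging all regions: the regions partially overlap (shared area 14.06 mm²), so overlapping operands fuse into one piece — 2 connected regions. Overall, the cross-section has 2 separate islands. Island count = 2.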